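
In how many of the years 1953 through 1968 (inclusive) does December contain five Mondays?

6

December has 31 days; it has five Mondays when Monday falls among the first (month-length − 28) days — i.e. when December 1 is one of Monday/Sunday/Saturday.
December 1 by year: 1953:Tue 1954:Wed 1955:Thu 1956:Sat✓ 1957:Sun✓ 1958:Mon✓ 1959:Tue 1960:Thu 1961:Fri 1962:Sat✓ 1963:Sun✓ 1964:Tue 1965:Wed 1966:Thu 1967:Fri 1968:Sun✓
Years with five Mondays: 1956, 1957, 1958, 1962, 1963, 1968 → 6.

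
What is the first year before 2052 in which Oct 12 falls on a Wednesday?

2050

From one year to the next, a fixed date's weekday advances by 1, or by 2 when a Feb 29 lies between the two dates.
2052: October 12 is Saturday.
2051: Thursday (−2)
2050: Wednesday (−1)
Oct 12 falls on a Wednesday in 2050.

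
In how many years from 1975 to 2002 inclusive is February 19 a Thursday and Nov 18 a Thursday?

1

Check each year's weekday for February 19 and Nov 18:
  1975: Wed/Tue  1976: Thu/Thu ✓  1977: Sat/Fri  1978: Sun/Sat  1979: Mon/Sun  1980: Tue/Tue  1981: Thu/Wed  1982: Fri/Thu  1983: Sat/Fri  1984: Sun/Sun  1985: Tue/Mon  1986: Wed/Tue  1987: Thu/Wed  1988: Fri/Fri  1989: Sun/Sat  1990: Mon/Sun  1991: Tue/Mon  1992: Wed/Wed  1993: Fri/Thu  1994: Sat/Fri  1995: Sun/Sat  1996: Mon/Mon  1997: Wed/Tue  1998: Thu/Wed  1999: Fri/Thu  2000: Sat/Sat  2001: Mon/Sun  2002: Tue/Mon
Both conditions hold in: 1976 — 1.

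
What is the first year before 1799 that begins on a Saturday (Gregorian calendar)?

Jan 1 advances by 2 weekdays after a leap year and by 1 after a common year.
1799: Jan 1 is Tuesday.
1798: Monday
1797: Sunday
1796: Friday (leap)
1795: Thursday
1794: Wednesday
1793: Tuesday
1792: Sunday (leap)
1791: Saturday
1791 begins on a Saturday

1791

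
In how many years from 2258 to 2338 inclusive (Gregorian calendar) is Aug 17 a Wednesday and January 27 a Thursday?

9

Check each year's weekday for Aug 17 and January 27:
  2258: Tue/Wed  2259: Wed/Thu ✓  2260: Fri/Fri  2261: Sat/Sun  2262: Sun/Mon  2263: Mon/Tue  2264: Wed/Wed  2265: Thu/Fri  2266: Fri/Sat  2267: Sat/Sun  2268: Mon/Mon  2269: Tue/Wed  2270: Wed/Thu ✓  2271: Thu/Fri  …(53 more)…  2325: Mon/Tue  2326: Tue/Wed  2327: Wed/Thu ✓  2328: Fri/Fri  2329: Sat/Sun  2330: Sun/Mon  2331: Mon/Tue  2332: Wed/Wed  2333: Thu/Fri  2334: Fri/Sat  2335: Sat/Sun  2336: Mon/Mon  2337: Tue/Wed  2338: Wed/Thu ✓
Both conditions hold in: 2259, 2270, 2281, 2287, 2298, 2310, 2321, 2327, 2338 — 9.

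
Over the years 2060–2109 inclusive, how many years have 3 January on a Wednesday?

Track 3 January's weekday year by year (advancing +1, or +2 across a Feb 29):
  2060: Sat  2061: Mon (+2)  2062: Tue (+1)  2063: Wed (+1) ✓  2064: Thu (+1)
  2065: Sat (+2)  2066: Sun (+1)  2067: Mon (+1)  2068: Tue (+1)  2069: Thu (+2)
  2070: Fri (+1)  2071: Sat (+1)  2072: Sun (+1)  2073: Tue (+2)  … (22 more years) …
  2096: Tue (+1)  2097: Thu (+2)  2098: Fri (+1)  2099: Sat (+1)  2100: Sun (+1)
  2101: Mon (+1)  2102: Tue (+1)  2103: Wed (+1) ✓  2104: Thu (+1)  2105: Sat (+2)
  2106: Sun (+1)  2107: Mon (+1)  2108: Tue (+1)  2109: Thu (+2)
Wednesday years: 2063, 2074, 2080, 2085, 2091, 2103 — 6 in total.

6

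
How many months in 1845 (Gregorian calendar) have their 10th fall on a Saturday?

Check the 10th of each month of 1845: Jan 10: Fri, Feb 10: Mon, Mar 10: Mon, Apr 10: Thu, May 10: Sat, Jun 10: Tue, Jul 10: Thu, Aug 10: Sun, Sep 10: Wed, Oct 10: Fri, Nov 10: Mon, Dec 10: Wed.
Saturday occurs in May — 1 month.

1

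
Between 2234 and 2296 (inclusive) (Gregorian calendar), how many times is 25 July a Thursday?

9

Track 25 July's weekday year by year (advancing +1, or +2 across a Feb 29):
  2234: Fri  2235: Sat (+1)  2236: Mon (+2)  2237: Tue (+1)  2238: Wed (+1)
  2239: Thu (+1) ✓  2240: Sat (+2)  2241: Sun (+1)  2242: Mon (+1)  2243: Tue (+1)
  2244: Thu (+2) ✓  2245: Fri (+1)  2246: Sat (+1)  2247: Sun (+1)  … (35 more years) …
  2283: Wed (+1)  2284: Fri (+2)  2285: Sat (+1)  2286: Sun (+1)  2287: Mon (+1)
  2288: Wed (+2)  2289: Thu (+1) ✓  2290: Fri (+1)  2291: Sat (+1)  2292: Mon (+2)
  2293: Tue (+1)  2294: Wed (+1)  2295: Thu (+1) ✓  2296: Sat (+2)
Thursday years: 2239, 2244, 2250, 2261, 2267, 2272, 2278, 2289, 2295 — 9 in total.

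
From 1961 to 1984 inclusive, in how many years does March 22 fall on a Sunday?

Track March 22's weekday year by year (advancing +1, or +2 across a Feb 29):
  1961: Wed  1962: Thu (+1)  1963: Fri (+1)  1964: Sun (+2) ✓  1965: Mon (+1)
  1966: Tue (+1)  1967: Wed (+1)  1968: Fri (+2)  1969: Sat (+1)  1970: Sun (+1) ✓
  1971: Mon (+1)  1972: Wed (+2)  1973: Thu (+1)  1974: Fri (+1)  1975: Sat (+1)
  1976: Mon (+2)  1977: Tue (+1)  1978: Wed (+1)  1979: Thu (+1)  1980: Sat (+2)
  1981: Sun (+1) ✓  1982: Mon (+1)  1983: Tue (+1)  1984: Thu (+2)
Sunday years: 1964, 1970, 1981 — 3 in total.

3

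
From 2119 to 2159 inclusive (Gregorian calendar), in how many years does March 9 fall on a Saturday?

6

Track March 9's weekday year by year (advancing +1, or +2 across a Feb 29):
  2119: Thu  2120: Sat (+2) ✓  2121: Sun (+1)  2122: Mon (+1)  2123: Tue (+1)
  2124: Thu (+2)  2125: Fri (+1)  2126: Sat (+1) ✓  2127: Sun (+1)  2128: Tue (+2)
  2129: Wed (+1)  2130: Thu (+1)  2131: Fri (+1)  2132: Sun (+2)  … (13 more years) …
  2146: Wed (+1)  2147: Thu (+1)  2148: Sat (+2) ✓  2149: Sun (+1)  2150: Mon (+1)
  2151: Tue (+1)  2152: Thu (+2)  2153: Fri (+1)  2154: Sat (+1) ✓  2155: Sun (+1)
  2156: Tue (+2)  2157: Wed (+1)  2158: Thu (+1)  2159: Fri (+1)
Saturday years: 2120, 2126, 2137, 2143, 2148, 2154 — 6 in total.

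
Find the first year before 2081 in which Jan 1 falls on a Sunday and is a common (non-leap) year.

2079

Jan 1 advances by 2 weekdays after a leap year and by 1 after a common year.
2081: Jan 1 is Wednesday.
2080: Monday (leap)
2079: Sunday
2079 begins on a Sunday and is a common year.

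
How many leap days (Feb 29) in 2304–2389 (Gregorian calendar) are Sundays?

Leap years in 2304–2389: 22 of them.
Feb 29 weekday advances by 5 (mod 7) from one leap year to the next four years later (or differs when a century non-leap intervenes).
Leap-day weekdays: 2304:Mon 2308:Sat 2312:Thu 2316:Tue 2320:Sun✓ 2324:Fri 2328:Wed 2332:Mon 2336:Sat 2340:Thu 2344:Tue 2348:Sun✓ 2352:Fri 2356:Wed 2360:Mon 2364:Sat 2368:Thu 2372:Tue 2376:Sun✓ 2380:Fri 2384:Wed 2388:Mon
Sunday: 2320, 2348, 2376 → 3.

3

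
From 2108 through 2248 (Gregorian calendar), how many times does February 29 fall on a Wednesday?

Leap years in 2108–2248: 35 of them.
Feb 29 weekday advances by 5 (mod 7) from one leap year to the next four years later (or differs when a century non-leap intervenes).
Leap-day weekdays: 2108:Wed✓ 2112:Mon 2116:Sat 2120:Thu 2124:Tue 2128:Sun 2132:Fri 2136:Wed✓ 2140:Mon 2144:Sat 2148:Thu 2152:Tue 2156:Sun …(9 more)… 2196:Mon 2204:Wed✓ 2208:Mon 2212:Sat 2216:Thu 2220:Tue 2224:Sun 2228:Fri 2232:Wed✓ 2236:Mon 2240:Sat 2244:Thu 2248:Tue
Wednesday: 2108, 2136, 2164, 2192, 2204, 2232 → 6.

6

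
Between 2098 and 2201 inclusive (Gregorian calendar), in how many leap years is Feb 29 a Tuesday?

Leap years in 2098–2201: 24 of them.
Feb 29 weekday advances by 5 (mod 7) from one leap year to the next four years later (or differs when a century non-leap intervenes).
Leap-day weekdays: 2104:Fri 2108:Wed 2112:Mon 2116:Sat 2120:Thu 2124:Tue✓ 2128:Sun 2132:Fri 2136:Wed 2140:Mon 2144:Sat 2148:Thu 2152:Tue✓ 2156:Sun 2160:Fri 2164:Wed 2168:Mon 2172:Sat 2176:Thu 2180:Tue✓ 2184:Sun 2188:Fri 2192:Wed 2196:Mon
Tuesday: 2124, 2152, 2180 → 3.

3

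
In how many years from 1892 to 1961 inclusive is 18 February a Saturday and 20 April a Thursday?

Check each year's weekday for 18 February and 20 April:
  1892: Thu/Wed  1893: Sat/Thu ✓  1894: Sun/Fri  1895: Mon/Sat  1896: Tue/Mon  1897: Thu/Tue  1898: Fri/Wed  1899: Sat/Thu ✓  1900: Sun/Fri  1901: Mon/Sat  1902: Tue/Sun  1903: Wed/Mon  1904: Thu/Wed  1905: Sat/Thu ✓  …(42 more)…  1948: Wed/Tue  1949: Fri/Wed  1950: Sat/Thu ✓  1951: Sun/Fri  1952: Mon/Sun  1953: Wed/Mon  1954: Thu/Tue  1955: Fri/Wed  1956: Sat/Fri  1957: Mon/Sat  1958: Tue/Sun  1959: Wed/Mon  1960: Thu/Wed  1961: Sat/Thu ✓
Both conditions hold in: 1893, 1899, 1905, 1911, 1922, 1933, 1939, 1950, 1961 — 9.

9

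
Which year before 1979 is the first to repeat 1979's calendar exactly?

Two years share a calendar iff Jan 1 falls on the same weekday and both are leap or both are common. 1979: Jan 1 is Monday, common year.
1978: Jan 1 Sunday, common
1977: Jan 1 Saturday, common
1976: Jan 1 Thursday, leap
1975: Jan 1 Wednesday, common
1974: Jan 1 Tuesday, common
1973: Jan 1 Monday, common
1973 matches on both conditions.

1973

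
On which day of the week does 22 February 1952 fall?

January 1, 1952 is a Tuesday.
February 22 is day 53 of the year, i.e. 52 days after Jan 1.
52 mod 7 = 3, so advance 3 weekdays from Tuesday: Friday.

Friday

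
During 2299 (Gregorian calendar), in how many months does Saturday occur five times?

A month of length L has five Saturdays iff its first Saturday is on day ≤ L−28 (so day 1–3 in a 31-day month, 1–2 in a 30-day month, day 1 in a leap February).
Checking each month of 2299: Jan starts Sun (31d); Feb starts Wed (28d); Mar starts Wed (31d); Apr starts Sat (30d) ✓; May starts Mon (31d); Jun starts Thu (30d); Jul starts Sat (31d) ✓; Aug starts Tue (31d); Sep starts Fri (30d) ✓; Oct starts Sun (31d); Nov starts Wed (30d); Dec starts Fri (31d) ✓.
Five-Saturday months: April, July, September, December → 4.

4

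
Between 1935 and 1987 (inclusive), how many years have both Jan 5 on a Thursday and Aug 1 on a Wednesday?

Check each year's weekday for Jan 5 and Aug 1:
  1935: Sat/Thu  1936: Sun/Sat  1937: Tue/Sun  1938: Wed/Mon  1939: Thu/Tue  1940: Fri/Thu  1941: Sun/Fri  1942: Mon/Sat  1943: Tue/Sun  1944: Wed/Tue  1945: Fri/Wed  1946: Sat/Thu  1947: Sun/Fri  1948: Mon/Sun  …(25 more)…  1974: Sat/Thu  1975: Sun/Fri  1976: Mon/Sun  1977: Wed/Mon  1978: Thu/Tue  1979: Fri/Wed  1980: Sat/Fri  1981: Mon/Sat  1982: Tue/Sun  1983: Wed/Mon  1984: Thu/Wed ✓  1985: Sat/Thu  1986: Sun/Fri  1987: Mon/Sat
Both conditions hold in: 1956, 1984 — 2.

2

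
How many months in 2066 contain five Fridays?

5

A month of length L has five Fridays iff its first Friday is on day ≤ L−28 (so day 1–3 in a 31-day month, 1–2 in a 30-day month, day 1 in a leap February).
Checking each month of 2066: Jan starts Fri (31d) ✓; Feb starts Mon (28d); Mar starts Mon (31d); Apr starts Thu (30d) ✓; May starts Sat (31d); Jun starts Tue (30d); Jul starts Thu (31d) ✓; Aug starts Sun (31d); Sep starts Wed (30d); Oct starts Fri (31d) ✓; Nov starts Mon (30d); Dec starts Wed (31d) ✓.
Five-Friday months: January, April, July, October, December → 5.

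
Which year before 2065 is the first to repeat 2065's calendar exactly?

2054

Two years share a calendar iff Jan 1 falls on the same weekday and both are leap or both are common. 2065: Jan 1 is Thursday, common year.
2064: Jan 1 Tuesday, leap
2063: Jan 1 Monday, common
2062: Jan 1 Sunday, common
2061: Jan 1 Saturday, common
2060: Jan 1 Thursday, leap
2059: Jan 1 Wednesday, common
2058: Jan 1 Tuesday, common
2057: Jan 1 Monday, common
2056: Jan 1 Saturday, leap
2055: Jan 1 Friday, common
2054: Jan 1 Thursday, common
2054 matches on both conditions.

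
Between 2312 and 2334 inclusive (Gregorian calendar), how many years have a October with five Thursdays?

10

October has 31 days; it has five Thursdays when Thursday falls among the first (month-length − 28) days — i.e. when October 1 is one of Thursday/Wednesday/Tuesday.
October 1 by year: 2312:Tue✓ 2313:Wed✓ 2314:Thu✓ 2315:Fri 2316:Sun 2317:Mon 2318:Tue✓ 2319:Wed✓ 2320:Fri 2321:Sat 2322:Sun 2323:Mon 2324:Wed✓ 2325:Thu✓ 2326:Fri 2327:Sat 2328:Mon 2329:Tue✓ 2330:Wed✓ 2331:Thu✓ 2332:Sat 2333:Sun 2334:Mon
Years with five Thursdays: 2312, 2313, 2314, 2318, 2319, 2324, 2325, 2329, 2330, 2331 → 10.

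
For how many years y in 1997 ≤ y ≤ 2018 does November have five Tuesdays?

November has 30 days; it has five Tuesdays when Tuesday falls among the first (month-length − 28) days — i.e. when November 1 is one of Tuesday/Monday.
November 1 by year: 1997:Sat 1998:Sun 1999:Mon✓ 2000:Wed 2001:Thu 2002:Fri 2003:Sat 2004:Mon✓ 2005:Tue✓ 2006:Wed 2007:Thu 2008:Sat 2009:Sun 2010:Mon✓ 2011:Tue✓ 2012:Thu 2013:Fri 2014:Sat 2015:Sun 2016:Tue✓ 2017:Wed 2018:Thu
Years with five Tuesdays: 1999, 2004, 2005, 2010, 2011, 2016 → 6.

6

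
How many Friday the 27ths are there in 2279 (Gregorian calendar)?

1

Check the 27th of each month of 2279: Jan 27: Mon, Feb 27: Thu, Mar 27: Thu, Apr 27: Sun, May 27: Tue, Jun 27: Fri, Jul 27: Sun, Aug 27: Wed, Sep 27: Sat, Oct 27: Mon, Nov 27: Thu, Dec 27: Sat.
Friday occurs in June — 1 month.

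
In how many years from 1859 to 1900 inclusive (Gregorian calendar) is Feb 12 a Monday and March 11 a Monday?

Check each year's weekday for Feb 12 and March 11:
  1859: Sat/Fri  1860: Sun/Sun  1861: Tue/Mon  1862: Wed/Tue  1863: Thu/Wed  1864: Fri/Fri  1865: Sun/Sat  1866: Mon/Sun  1867: Tue/Mon  1868: Wed/Wed  1869: Fri/Thu  1870: Sat/Fri  1871: Sun/Sat  1872: Mon/Mon ✓  …(14 more)…  1887: Sat/Fri  1888: Sun/Sun  1889: Tue/Mon  1890: Wed/Tue  1891: Thu/Wed  1892: Fri/Fri  1893: Sun/Sat  1894: Mon/Sun  1895: Tue/Mon  1896: Wed/Wed  1897: Fri/Thu  1898: Sat/Fri  1899: Sun/Sat  1900: Mon/Sun
Both conditions hold in: 1872 — 1.

1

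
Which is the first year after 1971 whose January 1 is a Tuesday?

1974

Jan 1 advances by 2 weekdays after a leap year and by 1 after a common year.
1971: Jan 1 is Friday.
1972: Saturday (leap)
1973: Monday
1974: Tuesday
1974 begins on a Tuesday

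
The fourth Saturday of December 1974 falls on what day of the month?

December 1, 1974 is a Sunday, so the first Saturday is the 7th.
The fourth Saturday is 7 + 21 = 28.

28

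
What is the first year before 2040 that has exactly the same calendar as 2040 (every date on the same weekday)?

2012

Two years share a calendar iff Jan 1 falls on the same weekday and both are leap or both are common. 2040: Jan 1 is Sunday, leap year.
2039: Jan 1 Saturday, common
2038: Jan 1 Friday, common
2037: Jan 1 Thursday, common
2036: Jan 1 Tuesday, leap
2035: Jan 1 Monday, common
2034: Jan 1 Sunday, common
2033: Jan 1 Saturday, common
2032: Jan 1 Thursday, leap
2031: Jan 1 Wednesday, common
2030: Jan 1 Tuesday, common
2029: Jan 1 Monday, common
2028: Jan 1 Saturday, leap
2027: Jan 1 Friday, common
2026: Jan 1 Thursday, common
2025: Jan 1 Wednesday, common
2024: Jan 1 Monday, leap
2023: Jan 1 Sunday, common
2022: Jan 1 Saturday, common
2021: Jan 1 Friday, common
2020: Jan 1 Wednesday, leap
2019: Jan 1 Tuesday, common
2018: Jan 1 Monday, common
2017: Jan 1 Sunday, common
2016: Jan 1 Friday, leap
2015: Jan 1 Thursday, common
2014: Jan 1 Wednesday, common
2013: Jan 1 Tuesday, common
2012: Jan 1 Sunday, leap
2012 matches on both conditions.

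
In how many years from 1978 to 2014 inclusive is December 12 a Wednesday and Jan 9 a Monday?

2

Check each year's weekday for December 12 and Jan 9:
  1978: Tue/Mon  1979: Wed/Tue  1980: Fri/Wed  1981: Sat/Fri  1982: Sun/Sat  1983: Mon/Sun  1984: Wed/Mon ✓  1985: Thu/Wed  1986: Fri/Thu  1987: Sat/Fri  1988: Mon/Sat  1989: Tue/Mon  1990: Wed/Tue  1991: Thu/Wed  …(9 more)…  2001: Wed/Tue  2002: Thu/Wed  2003: Fri/Thu  2004: Sun/Fri  2005: Mon/Sun  2006: Tue/Mon  2007: Wed/Tue  2008: Fri/Wed  2009: Sat/Fri  2010: Sun/Sat  2011: Mon/Sun  2012: Wed/Mon ✓  2013: Thu/Wed  2014: Fri/Thu
Both conditions hold in: 1984, 2012 — 2.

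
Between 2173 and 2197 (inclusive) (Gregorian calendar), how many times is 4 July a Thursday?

3

Track 4 July's weekday year by year (advancing +1, or +2 across a Feb 29):
  2173: Sun  2174: Mon (+1)  2175: Tue (+1)  2176: Thu (+2) ✓  2177: Fri (+1)
  2178: Sat (+1)  2179: Sun (+1)  2180: Tue (+2)  2181: Wed (+1)  2182: Thu (+1) ✓
  2183: Fri (+1)  2184: Sun (+2)  2185: Mon (+1)  2186: Tue (+1)  2187: Wed (+1)
  2188: Fri (+2)  2189: Sat (+1)  2190: Sun (+1)  2191: Mon (+1)  2192: Wed (+2)
  2193: Thu (+1) ✓  2194: Fri (+1)  2195: Sat (+1)  2196: Mon (+2)  2197: Tue (+1)
Thursday years: 2176, 2182, 2193 — 3 in total.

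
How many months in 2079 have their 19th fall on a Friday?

Check the 19th of each month of 2079: Jan 19: Thu, Feb 19: Sun, Mar 19: Sun, Apr 19: Wed, May 19: Fri, Jun 19: Mon, Jul 19: Wed, Aug 19: Sat, Sep 19: Tue, Oct 19: Thu, Nov 19: Sun, Dec 19: Tue.
Friday occurs in May — 1 month.

1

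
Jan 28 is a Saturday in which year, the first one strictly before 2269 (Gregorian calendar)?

2265

From one year to the next, a fixed date's weekday advances by 1, or by 2 when a Feb 29 lies between the two dates.
2269: January 28 is Thursday.
2268: Tuesday (−2)
2267: Monday (−1)
2266: Sunday (−1)
2265: Saturday (−1)
Jan 28 falls on a Saturday in 2265.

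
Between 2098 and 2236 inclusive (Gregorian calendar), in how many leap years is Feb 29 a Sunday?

4

Leap years in 2098–2236: 33 of them.
Feb 29 weekday advances by 5 (mod 7) from one leap year to the next four years later (or differs when a century non-leap intervenes).
Leap-day weekdays: 2104:Fri 2108:Wed 2112:Mon 2116:Sat 2120:Thu 2124:Tue 2128:Sun✓ 2132:Fri 2136:Wed 2140:Mon 2144:Sat 2148:Thu 2152:Tue …(7 more)… 2184:Sun✓ 2188:Fri 2192:Wed 2196:Mon 2204:Wed 2208:Mon 2212:Sat 2216:Thu 2220:Tue 2224:Sun✓ 2228:Fri 2232:Wed 2236:Mon
Sunday: 2128, 2156, 2184, 2224 → 4.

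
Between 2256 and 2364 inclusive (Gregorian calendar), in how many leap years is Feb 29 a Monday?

5

Leap years in 2256–2364: 27 of them.
Feb 29 weekday advances by 5 (mod 7) from one leap year to the next four years later (or differs when a century non-leap intervenes).
Leap-day weekdays: 2256:Fri 2260:Wed 2264:Mon✓ 2268:Sat 2272:Thu 2276:Tue 2280:Sun 2284:Fri 2288:Wed 2292:Mon✓ 2296:Sat 2304:Mon✓ 2308:Sat 2312:Thu 2316:Tue 2320:Sun 2324:Fri 2328:Wed 2332:Mon✓ 2336:Sat 2340:Thu 2344:Tue 2348:Sun 2352:Fri 2356:Wed 2360:Mon✓ 2364:Sat
Monday: 2264, 2292, 2304, 2332, 2360 → 5.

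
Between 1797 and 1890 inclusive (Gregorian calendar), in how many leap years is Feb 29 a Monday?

3

Leap years in 1797–1890: 22 of them.
Feb 29 weekday advances by 5 (mod 7) from one leap year to the next four years later (or differs when a century non-leap intervenes).
Leap-day weekdays: 1804:Wed 1808:Mon✓ 1812:Sat 1816:Thu 1820:Tue 1824:Sun 1828:Fri 1832:Wed 1836:Mon✓ 1840:Sat 1844:Thu 1848:Tue 1852:Sun 1856:Fri 1860:Wed 1864:Mon✓ 1868:Sat 1872:Thu 1876:Tue 1880:Sun 1884:Fri 1888:Wed
Monday: 1808, 1836, 1864 → 3.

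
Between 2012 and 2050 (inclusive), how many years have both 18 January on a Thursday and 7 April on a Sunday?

Check each year's weekday for 18 January and 7 April:
  2012: Wed/Sat  2013: Fri/Sun  2014: Sat/Mon  2015: Sun/Tue  2016: Mon/Thu  2017: Wed/Fri  2018: Thu/Sat  2019: Fri/Sun  2020: Sat/Tue  2021: Mon/Wed  2022: Tue/Thu  2023: Wed/Fri  2024: Thu/Sun ✓  2025: Sat/Mon  …(11 more)…  2037: Sun/Tue  2038: Mon/Wed  2039: Tue/Thu  2040: Wed/Sat  2041: Fri/Sun  2042: Sat/Mon  2043: Sun/Tue  2044: Mon/Thu  2045: Wed/Fri  2046: Thu/Sat  2047: Fri/Sun  2048: Sat/Tue  2049: Mon/Wed  2050: Tue/Thu
Both conditions hold in: 2024 — 1.

1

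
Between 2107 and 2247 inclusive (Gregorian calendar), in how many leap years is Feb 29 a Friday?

Leap years in 2107–2247: 34 of them.
Feb 29 weekday advances by 5 (mod 7) from one leap year to the next four years later (or differs when a century non-leap intervenes).
Leap-day weekdays: 2108:Wed 2112:Mon 2116:Sat 2120:Thu 2124:Tue 2128:Sun 2132:Fri✓ 2136:Wed 2140:Mon 2144:Sat 2148:Thu 2152:Tue 2156:Sun …(8 more)… 2192:Wed 2196:Mon 2204:Wed 2208:Mon 2212:Sat 2216:Thu 2220:Tue 2224:Sun 2228:Fri✓ 2232:Wed 2236:Mon 2240:Sat 2244:Thu
Friday: 2132, 2160, 2188, 2228 → 4.

4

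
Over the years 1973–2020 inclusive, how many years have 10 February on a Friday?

Track 10 February's weekday year by year (advancing +1, or +2 across a Feb 29):
  1973: Sat  1974: Sun (+1)  1975: Mon (+1)  1976: Tue (+1)  1977: Thu (+2)
  1978: Fri (+1) ✓  1979: Sat (+1)  1980: Sun (+1)  1981: Tue (+2)  1982: Wed (+1)
  1983: Thu (+1)  1984: Fri (+1) ✓  1985: Sun (+2)  1986: Mon (+1)  … (20 more years) …
  2007: Sat (+1)  2008: Sun (+1)  2009: Tue (+2)  2010: Wed (+1)  2011: Thu (+1)
  2012: Fri (+1) ✓  2013: Sun (+2)  2014: Mon (+1)  2015: Tue (+1)  2016: Wed (+1)
  2017: Fri (+2) ✓  2018: Sat (+1)  2019: Sun (+1)  2020: Mon (+1)
Friday years: 1978, 1984, 1989, 1995, 2006, 2012, 2017 — 7 in total.

7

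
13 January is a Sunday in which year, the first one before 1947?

1946

From one year to the next, a fixed date's weekday advances by 1, or by 2 when a Feb 29 lies between the two dates.
1947: January 13 is Monday.
1946: Sunday (−1)
13 January falls on a Sunday in 1946.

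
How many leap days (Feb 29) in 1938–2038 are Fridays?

4

Leap years in 1938–2038: 25 of them.
Feb 29 weekday advances by 5 (mod 7) from one leap year to the next four years later (or differs when a century non-leap intervenes).
Leap-day weekdays: 1940:Thu 1944:Tue 1948:Sun 1952:Fri✓ 1956:Wed 1960:Mon 1964:Sat 1968:Thu 1972:Tue 1976:Sun 1980:Fri✓ 1984:Wed 1988:Mon 1992:Sat 1996:Thu 2000:Tue 2004:Sun 2008:Fri✓ 2012:Wed 2016:Mon 2020:Sat 2024:Thu 2028:Tue 2032:Sun 2036:Fri✓
Friday: 1952, 1980, 2008, 2036 → 4.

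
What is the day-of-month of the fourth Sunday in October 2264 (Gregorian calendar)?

October 1, 2264 is a Saturday, so the first Sunday is the 2nd.
The fourth Sunday is 2 + 21 = 23.

23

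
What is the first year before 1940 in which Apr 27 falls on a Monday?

1936

From one year to the next, a fixed date's weekday advances by 1, or by 2 when a Feb 29 lies between the two dates.
1940: April 27 is Saturday.
1939: Thursday (−2)
1938: Wednesday (−1)
1937: Tuesday (−1)
1936: Monday (−1)
Apr 27 falls on a Monday in 1936.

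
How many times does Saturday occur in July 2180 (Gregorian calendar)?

5

July 2180 has 31 days and begins on Saturday.
The first Saturday is July 1.
Saturdays fall on 1, 8, 15, 22, 29 — that's 5.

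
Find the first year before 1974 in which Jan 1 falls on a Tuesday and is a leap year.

1952

Jan 1 advances by 2 weekdays after a leap year and by 1 after a common year.
1974: Jan 1 is Tuesday.
1973: Monday
1972: Saturday (leap)
1971: Friday
1970: Thursday
1969: Wednesday
1968: Monday (leap)
1967: Sunday
1966: Saturday
1965: Friday
1964: Wednesday (leap)
1963: Tuesday
1962: Monday
1961: Sunday
1960: Friday (leap)
1959: Thursday
1958: Wednesday
1957: Tuesday
1956: Sunday (leap)
1955: Saturday
1954: Friday
1953: Thursday
1952: Tuesday (leap)
1952 begins on a Tuesday and is a leap year.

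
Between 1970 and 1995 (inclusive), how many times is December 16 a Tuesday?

3

Track December 16's weekday year by year (advancing +1, or +2 across a Feb 29):
  1970: Wed  1971: Thu (+1)  1972: Sat (+2)  1973: Sun (+1)  1974: Mon (+1)
  1975: Tue (+1) ✓  1976: Thu (+2)  1977: Fri (+1)  1978: Sat (+1)  1979: Sun (+1)
  1980: Tue (+2) ✓  1981: Wed (+1)  1982: Thu (+1)  1983: Fri (+1)  1984: Sun (+2)
  1985: Mon (+1)  1986: Tue (+1) ✓  1987: Wed (+1)  1988: Fri (+2)  1989: Sat (+1)
  1990: Sun (+1)  1991: Mon (+1)  1992: Wed (+2)  1993: Thu (+1)  1994: Fri (+1)
  1995: Sat (+1)
Tuesday years: 1975, 1980, 1986 — 3 in total.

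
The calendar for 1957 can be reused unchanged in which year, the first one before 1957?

Two years share a calendar iff Jan 1 falls on the same weekday and both are leap or both are common. 1957: Jan 1 is Tuesday, common year.
1956: Jan 1 Sunday, leap
1955: Jan 1 Saturday, common
1954: Jan 1 Friday, common
1953: Jan 1 Thursday, common
1952: Jan 1 Tuesday, leap
1951: Jan 1 Monday, common
1950: Jan 1 Sunday, common
1949: Jan 1 Saturday, common
1948: Jan 1 Thursday, leap
1947: Jan 1 Wednesday, common
1946: Jan 1 Tuesday, common
1946 matches on both conditions.

1946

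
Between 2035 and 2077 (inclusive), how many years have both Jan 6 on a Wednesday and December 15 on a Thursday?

Check each year's weekday for Jan 6 and December 15:
  2035: Sat/Sat  2036: Sun/Mon  2037: Tue/Tue  2038: Wed/Wed  2039: Thu/Thu  2040: Fri/Sat  2041: Sun/Sun  2042: Mon/Mon  2043: Tue/Tue  2044: Wed/Thu ✓  2045: Fri/Fri  2046: Sat/Sat  2047: Sun/Sun  2048: Mon/Tue  …(15 more)…  2064: Sun/Mon  2065: Tue/Tue  2066: Wed/Wed  2067: Thu/Thu  2068: Fri/Sat  2069: Sun/Sun  2070: Mon/Mon  2071: Tue/Tue  2072: Wed/Thu ✓  2073: Fri/Fri  2074: Sat/Sat  2075: Sun/Sun  2076: Mon/Tue  2077: Wed/Wed
Both conditions hold in: 2044, 2072 — 2.

2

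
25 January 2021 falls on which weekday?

January 1, 2021 is a Friday.
January 25 is day 25 of the year, i.e. 24 days after Jan 1.
24 mod 7 = 3, so advance 3 weekdays from Friday: Monday.

Monday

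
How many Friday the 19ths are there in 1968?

Check the 19th of each month of 1968: Jan 19: Fri, Feb 19: Mon, Mar 19: Tue, Apr 19: Fri, May 19: Sun, Jun 19: Wed, Jul 19: Fri, Aug 19: Mon, Sep 19: Thu, Oct 19: Sat, Nov 19: Tue, Dec 19: Thu.
Friday occurs in January, April, July — 3 months.

3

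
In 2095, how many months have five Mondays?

A month of length L has five Mondays iff its first Monday is on day ≤ L−28 (so day 1–3 in a 31-day month, 1–2 in a 30-day month, day 1 in a leap February).
Checking each month of 2095: Jan starts Sat (31d) ✓; Feb starts Tue (28d); Mar starts Tue (31d); Apr starts Fri (30d); May starts Sun (31d) ✓; Jun starts Wed (30d); Jul starts Fri (31d); Aug starts Mon (31d) ✓; Sep starts Thu (30d); Oct starts Sat (31d) ✓; Nov starts Tue (30d); Dec starts Thu (31d).
Five-Monday months: January, May, August, October → 4.

4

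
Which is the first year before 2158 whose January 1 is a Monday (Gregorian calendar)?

2153

Jan 1 advances by 2 weekdays after a leap year and by 1 after a common year.
2158: Jan 1 is Sunday.
2157: Saturday
2156: Thursday (leap)
2155: Wednesday
2154: Tuesday
2153: Monday
2153 begins on a Monday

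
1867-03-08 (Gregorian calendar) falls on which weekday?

January 1, 1867 is a Tuesday.
March 8 is day 67 of the year, i.e. 66 days after Jan 1.
66 mod 7 = 3, so advance 3 weekdays from Tuesday: Friday.

Friday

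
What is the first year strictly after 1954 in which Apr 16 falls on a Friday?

From one year to the next, a fixed date's weekday advances by 1, or by 2 when a Feb 29 lies between the two dates.
1954: April 16 is Friday.
1955: Saturday (+1)
1956: Monday (+2)
1957: Tuesday (+1)
1958: Wednesday (+1)
1959: Thursday (+1)
1960: Saturday (+2)
1961: Sunday (+1)
1962: Monday (+1)
1963: Tuesday (+1)
1964: Thursday (+2)
1965: Friday (+1)
Apr 16 falls on a Friday in 1965.

1965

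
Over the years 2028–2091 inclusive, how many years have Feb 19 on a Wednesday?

Track Feb 19's weekday year by year (advancing +1, or +2 across a Feb 29):
  2028: Sat  2029: Mon (+2)  2030: Tue (+1)  2031: Wed (+1) ✓  2032: Thu (+1)
  2033: Sat (+2)  2034: Sun (+1)  2035: Mon (+1)  2036: Tue (+1)  2037: Thu (+2)
  2038: Fri (+1)  2039: Sat (+1)  2040: Sun (+1)  2041: Tue (+2)  … (36 more years) …
  2078: Sat (+1)  2079: Sun (+1)  2080: Mon (+1)  2081: Wed (+2) ✓  2082: Thu (+1)
  2083: Fri (+1)  2084: Sat (+1)  2085: Mon (+2)  2086: Tue (+1)  2087: Wed (+1) ✓
  2088: Thu (+1)  2089: Sat (+2)  2090: Sun (+1)  2091: Mon (+1)
Wednesday years: 2031, 2042, 2048, 2053, 2059, 2070, 2076, 2081, 2087 — 9 in total.

9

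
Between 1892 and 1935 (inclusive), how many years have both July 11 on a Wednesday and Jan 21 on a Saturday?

Check each year's weekday for July 11 and Jan 21:
  1892: Mon/Thu  1893: Tue/Sat  1894: Wed/Sun  1895: Thu/Mon  1896: Sat/Tue  1897: Sun/Thu  1898: Mon/Fri  1899: Tue/Sat  1900: Wed/Sun  1901: Thu/Mon  1902: Fri/Tue  1903: Sat/Wed  1904: Mon/Thu  1905: Tue/Sat  …(16 more)…  1922: Tue/Sat  1923: Wed/Sun  1924: Fri/Mon  1925: Sat/Wed  1926: Sun/Thu  1927: Mon/Fri  1928: Wed/Sat ✓  1929: Thu/Mon  1930: Fri/Tue  1931: Sat/Wed  1932: Mon/Thu  1933: Tue/Sat  1934: Wed/Sun  1935: Thu/Mon
Both conditions hold in: 1928 — 1.

1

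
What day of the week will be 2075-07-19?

January 1, 2075 is a Tuesday.
July 19 is day 200 of the year, i.e. 199 days after Jan 1.
199 mod 7 = 3, so advance 3 weekdays from Tuesday: Friday.

Friday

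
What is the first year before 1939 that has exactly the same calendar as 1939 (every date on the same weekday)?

Two years share a calendar iff Jan 1 falls on the same weekday and both are leap or both are common. 1939: Jan 1 is Sunday, common year.
1938: Jan 1 Saturday, common
1937: Jan 1 Friday, common
1936: Jan 1 Wednesday, leap
1935: Jan 1 Tuesday, common
1934: Jan 1 Monday, common
1933: Jan 1 Sunday, common
1933 matches on both conditions.

1933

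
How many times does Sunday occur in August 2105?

August 2105 has 31 days and begins on Saturday.
The first Sunday is August 2.
Sundays fall on 2, 9, 16, 23, 30 — that's 5.

5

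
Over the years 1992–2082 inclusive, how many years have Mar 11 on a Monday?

13

Track Mar 11's weekday year by year (advancing +1, or +2 across a Feb 29):
  1992: Wed  1993: Thu (+1)  1994: Fri (+1)  1995: Sat (+1)  1996: Mon (+2) ✓
  1997: Tue (+1)  1998: Wed (+1)  1999: Thu (+1)  2000: Sat (+2)  2001: Sun (+1)
  2002: Mon (+1) ✓  2003: Tue (+1)  2004: Thu (+2)  2005: Fri (+1)  … (63 more years) …
  2069: Mon (+1) ✓  2070: Tue (+1)  2071: Wed (+1)  2072: Fri (+2)  2073: Sat (+1)
  2074: Sun (+1)  2075: Mon (+1) ✓  2076: Wed (+2)  2077: Thu (+1)  2078: Fri (+1)
  2079: Sat (+1)  2080: Mon (+2) ✓  2081: Tue (+1)  2082: Wed (+1)
Monday years: 1996, 2002, 2013, 2019, 2024, 2030, 2041, 2047, 2052, 2058, 2069, 2075, 2080 — 13 in total.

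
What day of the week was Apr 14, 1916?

Friday

January 1, 1916 is a Saturday.
April 14 is day 105 of the year, i.e. 104 days after Jan 1.
104 mod 7 = 6, so advance 6 weekdays from Saturday: Friday.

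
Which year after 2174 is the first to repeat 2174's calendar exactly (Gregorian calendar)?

2185

Two years share a calendar iff Jan 1 falls on the same weekday and both are leap or both are common. 2174: Jan 1 is Saturday, common year.
2175: Jan 1 Sunday, common
2176: Jan 1 Monday, leap
2177: Jan 1 Wednesday, common
2178: Jan 1 Thursday, common
2179: Jan 1 Friday, common
2180: Jan 1 Saturday, leap
2181: Jan 1 Monday, common
2182: Jan 1 Tuesday, common
2183: Jan 1 Wednesday, common
2184: Jan 1 Thursday, leap
2185: Jan 1 Saturday, common
2185 matches on both conditions.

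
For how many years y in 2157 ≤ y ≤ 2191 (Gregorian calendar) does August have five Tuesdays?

16

August has 31 days; it has five Tuesdays when Tuesday falls among the first (month-length − 28) days — i.e. when August 1 is one of Tuesday/Monday/Sunday.
August 1 by year: 2157:Mon✓ 2158:Tue✓ 2159:Wed 2160:Fri 2161:Sat 2162:Sun✓ 2163:Mon✓ 2164:Wed 2165:Thu 2166:Fri 2167:Sat 2168:Mon✓ 2169:Tue✓ 2170:Wed 2171:Thu …(5 more)… 2177:Fri 2178:Sat 2179:Sun✓ 2180:Tue✓ 2181:Wed 2182:Thu 2183:Fri 2184:Sun✓ 2185:Mon✓ 2186:Tue✓ 2187:Wed 2188:Fri 2189:Sat 2190:Sun✓ 2191:Mon✓
Years with five Tuesdays: 2157, 2158, 2162, 2163, 2168, 2169, 2173, 2174, 2175, 2179, 2180, 2184, 2185, 2186, 2190, 2191 → 16.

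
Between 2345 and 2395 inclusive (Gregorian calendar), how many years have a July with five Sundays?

July has 31 days; it has five Sundays when Sunday falls among the first (month-length − 28) days — i.e. when July 1 is one of Sunday/Saturday/Friday.
July 1 by year: 2345:Sun✓ 2346:Mon 2347:Tue 2348:Thu 2349:Fri✓ 2350:Sat✓ 2351:Sun✓ 2352:Tue 2353:Wed 2354:Thu 2355:Fri✓ 2356:Sun✓ 2357:Mon 2358:Tue 2359:Wed …(21 more)… 2381:Wed 2382:Thu 2383:Fri✓ 2384:Sun✓ 2385:Mon 2386:Tue 2387:Wed 2388:Fri✓ 2389:Sat✓ 2390:Sun✓ 2391:Mon 2392:Wed 2393:Thu 2394:Fri✓ 2395:Sat✓
Years with five Sundays: 2345, 2349, 2350, 2351, 2355, 2356, 2360, 2361, 2362, 2366, 2367, 2372, 2373, 2377, 2378, 2379, 2383, 2384, 2388, 2389, 2390, 2394, 2395 → 23.

23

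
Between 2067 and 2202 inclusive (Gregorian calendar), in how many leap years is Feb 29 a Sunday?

4

Leap years in 2067–2202: 32 of them.
Feb 29 weekday advances by 5 (mod 7) from one leap year to the next four years later (or differs when a century non-leap intervenes).
Leap-day weekdays: 2068:Wed 2072:Mon 2076:Sat 2080:Thu 2084:Tue 2088:Sun✓ 2092:Fri 2096:Wed 2104:Fri 2108:Wed 2112:Mon 2116:Sat 2120:Thu …(6 more)… 2148:Thu 2152:Tue 2156:Sun✓ 2160:Fri 2164:Wed 2168:Mon 2172:Sat 2176:Thu 2180:Tue 2184:Sun✓ 2188:Fri 2192:Wed 2196:Mon
Sunday: 2088, 2128, 2156, 2184 → 4.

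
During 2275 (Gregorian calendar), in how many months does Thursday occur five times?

A month of length L has five Thursdays iff its first Thursday is on day ≤ L−28 (so day 1–3 in a 31-day month, 1–2 in a 30-day month, day 1 in a leap February).
Checking each month of 2275: Jan starts Fri (31d); Feb starts Mon (28d); Mar starts Mon (31d); Apr starts Thu (30d) ✓; May starts Sat (31d); Jun starts Tue (30d); Jul starts Thu (31d) ✓; Aug starts Sun (31d); Sep starts Wed (30d) ✓; Oct starts Fri (31d); Nov starts Mon (30d); Dec starts Wed (31d) ✓.
Five-Thursday months: April, July, September, December → 4.

4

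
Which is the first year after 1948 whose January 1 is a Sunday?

1950

Jan 1 advances by 2 weekdays after a leap year and by 1 after a common year.
1948: Jan 1 is Thursday (leap).
1949: Saturday
1950: Sunday
1950 begins on a Sunday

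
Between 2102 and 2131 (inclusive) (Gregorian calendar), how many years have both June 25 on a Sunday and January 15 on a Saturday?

Check each year's weekday for June 25 and January 15:
  2102: Sun/Sun  2103: Mon/Mon  2104: Wed/Tue  2105: Thu/Thu  2106: Fri/Fri  2107: Sat/Sat  2108: Mon/Sun  2109: Tue/Tue  2110: Wed/Wed  2111: Thu/Thu  2112: Sat/Fri  2113: Sun/Sun  2114: Mon/Mon  2115: Tue/Tue  2116: Thu/Wed  2117: Fri/Fri  2118: Sat/Sat  2119: Sun/Sun  2120: Tue/Mon  2121: Wed/Wed  2122: Thu/Thu  2123: Fri/Fri  2124: Sun/Sat ✓  2125: Mon/Mon  2126: Tue/Tue  2127: Wed/Wed  2128: Fri/Thu  2129: Sat/Sat  2130: Sun/Sun  2131: Mon/Mon
Both conditions hold in: 2124 — 1.

1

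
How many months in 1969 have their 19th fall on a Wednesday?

3

Check the 19th of each month of 1969: Jan 19: Sun, Feb 19: Wed, Mar 19: Wed, Apr 19: Sat, May 19: Mon, Jun 19: Thu, Jul 19: Sat, Aug 19: Tue, Sep 19: Fri, Oct 19: Sun, Nov 19: Wed, Dec 19: Fri.
Wednesday occurs in February, March, November — 3 months.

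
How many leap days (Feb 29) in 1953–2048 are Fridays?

3

Leap years in 1953–2048: 24 of them.
Feb 29 weekday advances by 5 (mod 7) from one leap year to the next four years later (or differs when a century non-leap intervenes).
Leap-day weekdays: 1956:Wed 1960:Mon 1964:Sat 1968:Thu 1972:Tue 1976:Sun 1980:Fri✓ 1984:Wed 1988:Mon 1992:Sat 1996:Thu 2000:Tue 2004:Sun 2008:Fri✓ 2012:Wed 2016:Mon 2020:Sat 2024:Thu 2028:Tue 2032:Sun 2036:Fri✓ 2040:Wed 2044:Mon 2048:Sat
Friday: 1980, 2008, 2036 → 3.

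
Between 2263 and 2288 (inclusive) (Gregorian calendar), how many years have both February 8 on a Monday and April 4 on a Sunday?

Check each year's weekday for February 8 and April 4:
  2263: Sun/Sat  2264: Mon/Mon  2265: Wed/Tue  2266: Thu/Wed  2267: Fri/Thu  2268: Sat/Sat  2269: Mon/Sun ✓  2270: Tue/Mon  2271: Wed/Tue  2272: Thu/Thu  2273: Sat/Fri  2274: Sun/Sat  2275: Mon/Sun ✓  2276: Tue/Tue  2277: Thu/Wed  2278: Fri/Thu  2279: Sat/Fri  2280: Sun/Sun  2281: Tue/Mon  2282: Wed/Tue  2283: Thu/Wed  2284: Fri/Fri  2285: Sun/Sat  2286: Mon/Sun ✓  2287: Tue/Mon  2288: Wed/Wed
Both conditions hold in: 2269, 2275, 2286 — 3.

3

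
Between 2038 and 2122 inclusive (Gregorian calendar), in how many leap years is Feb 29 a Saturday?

3

Leap years in 2038–2122: 20 of them.
Feb 29 weekday advances by 5 (mod 7) from one leap year to the next four years later (or differs when a century non-leap intervenes).
Leap-day weekdays: 2040:Wed 2044:Mon 2048:Sat✓ 2052:Thu 2056:Tue 2060:Sun 2064:Fri 2068:Wed 2072:Mon 2076:Sat✓ 2080:Thu 2084:Tue 2088:Sun 2092:Fri 2096:Wed 2104:Fri 2108:Wed 2112:Mon 2116:Sat✓ 2120:Thu
Saturday: 2048, 2076, 2116 → 3.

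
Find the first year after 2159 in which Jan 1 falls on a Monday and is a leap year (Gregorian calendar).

2176

Jan 1 advances by 2 weekdays after a leap year and by 1 after a common year.
2159: Jan 1 is Monday.
2160: Tuesday (leap)
2161: Thursday
2162: Friday
2163: Saturday
2164: Sunday (leap)
2165: Tuesday
2166: Wednesday
2167: Thursday
2168: Friday (leap)
2169: Sunday
2170: Monday
2171: Tuesday
2172: Wednesday (leap)
2173: Friday
2174: Saturday
2175: Sunday
2176: Monday (leap)
2176 begins on a Monday and is a leap year.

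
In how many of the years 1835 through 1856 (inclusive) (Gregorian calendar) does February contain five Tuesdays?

1

February has 28 days (29 in leap years); it has five Tuesdays when Tuesday falls among the first (month-length − 28) days — i.e. when February 1 is Tuesday in a leap year (never in a common year).
February 1 by year: 1835:Sun 1836:Mon 1837:Wed 1838:Thu 1839:Fri 1840:Sat 1841:Mon 1842:Tue 1843:Wed 1844:Thu 1845:Sat 1846:Sun 1847:Mon 1848:Tue✓ 1849:Thu 1850:Fri 1851:Sat 1852:Sun 1853:Tue 1854:Wed 1855:Thu 1856:Fri
Years with five Tuesdays: 1848 → 1.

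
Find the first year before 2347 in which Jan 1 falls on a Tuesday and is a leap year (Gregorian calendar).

2324

Jan 1 advances by 2 weekdays after a leap year and by 1 after a common year.
2347: Jan 1 is Wednesday.
2346: Tuesday
2345: Monday
2344: Saturday (leap)
2343: Friday
2342: Thursday
2341: Wednesday
2340: Monday (leap)
2339: Sunday
2338: Saturday
2337: Friday
2336: Wednesday (leap)
2335: Tuesday
2334: Monday
2333: Sunday
2332: Friday (leap)
2331: Thursday
2330: Wednesday
2329: Tuesday
2328: Sunday (leap)
2327: Saturday
2326: Friday
2325: Thursday
2324: Tuesday (leap)
2324 begins on a Tuesday and is a leap year.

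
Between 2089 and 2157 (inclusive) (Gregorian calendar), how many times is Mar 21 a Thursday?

9

Track Mar 21's weekday year by year (advancing +1, or +2 across a Feb 29):
  2089: Mon  2090: Tue (+1)  2091: Wed (+1)  2092: Fri (+2)  2093: Sat (+1)
  2094: Sun (+1)  2095: Mon (+1)  2096: Wed (+2)  2097: Thu (+1) ✓  2098: Fri (+1)
  2099: Sat (+1)  2100: Sun (+1)  2101: Mon (+1)  2102: Tue (+1)  … (41 more years) …
  2144: Sat (+2)  2145: Sun (+1)  2146: Mon (+1)  2147: Tue (+1)  2148: Thu (+2) ✓
  2149: Fri (+1)  2150: Sat (+1)  2151: Sun (+1)  2152: Tue (+2)  2153: Wed (+1)
  2154: Thu (+1) ✓  2155: Fri (+1)  2156: Sun (+2)  2157: Mon (+1)
Thursday years: 2097, 2109, 2115, 2120, 2126, 2137, 2143, 2148, 2154 — 9 in total.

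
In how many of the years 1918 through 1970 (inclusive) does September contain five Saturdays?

14

September has 30 days; it has five Saturdays when Saturday falls among the first (month-length − 28) days — i.e. when September 1 is one of Saturday/Friday.
September 1 by year: 1918:Sun 1919:Mon 1920:Wed 1921:Thu 1922:Fri✓ 1923:Sat✓ 1924:Mon 1925:Tue 1926:Wed 1927:Thu 1928:Sat✓ 1929:Sun 1930:Mon 1931:Tue 1932:Thu …(23 more)… 1956:Sat✓ 1957:Sun 1958:Mon 1959:Tue 1960:Thu 1961:Fri✓ 1962:Sat✓ 1963:Sun 1964:Tue 1965:Wed 1966:Thu 1967:Fri✓ 1968:Sun 1969:Mon 1970:Tue
Years with five Saturdays: 1922, 1923, 1928, 1933, 1934, 1939, 1944, 1945, 1950, 1951, 1956, 1961, 1962, 1967 → 14.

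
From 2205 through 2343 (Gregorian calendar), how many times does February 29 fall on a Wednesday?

Leap years in 2205–2343: 33 of them.
Feb 29 weekday advances by 5 (mod 7) from one leap year to the next four years later (or differs when a century non-leap intervenes).
Leap-day weekdays: 2208:Mon 2212:Sat 2216:Thu 2220:Tue 2224:Sun 2228:Fri 2232:Wed✓ 2236:Mon 2240:Sat 2244:Thu 2248:Tue 2252:Sun 2256:Fri …(7 more)… 2288:Wed✓ 2292:Mon 2296:Sat 2304:Mon 2308:Sat 2312:Thu 2316:Tue 2320:Sun 2324:Fri 2328:Wed✓ 2332:Mon 2336:Sat 2340:Thu
Wednesday: 2232, 2260, 2288, 2328 → 4.

4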